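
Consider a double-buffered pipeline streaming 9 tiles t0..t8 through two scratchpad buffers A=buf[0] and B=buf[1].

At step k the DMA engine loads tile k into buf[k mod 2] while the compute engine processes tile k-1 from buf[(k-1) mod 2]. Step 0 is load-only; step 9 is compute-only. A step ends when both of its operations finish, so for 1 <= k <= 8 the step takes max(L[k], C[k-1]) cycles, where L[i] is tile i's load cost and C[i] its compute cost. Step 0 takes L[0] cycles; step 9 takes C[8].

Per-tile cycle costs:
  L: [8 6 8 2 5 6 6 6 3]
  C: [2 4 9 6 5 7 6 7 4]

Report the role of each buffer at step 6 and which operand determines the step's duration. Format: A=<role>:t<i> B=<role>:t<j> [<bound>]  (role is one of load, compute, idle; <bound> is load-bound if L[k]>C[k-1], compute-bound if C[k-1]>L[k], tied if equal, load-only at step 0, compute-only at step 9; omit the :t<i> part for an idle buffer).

  0. 8=8c; end=8; A:t0 B:-
  1. max(6,2)=6c; end=14; A:t0 B:t1
  2. max(8,4)=8c; end=22; A:t2 B:t1
  3. max(2,9)=9c; end=31; A:t2 B:t3
  4. max(5,6)=6c; end=37; A:t4 B:t3
  5. max(6,5)=6c; end=43; A:t4 B:t5
  6. max(6,7)=7c; end=50; A:t6 B:t5
  7. max(6,6)=6c; end=56; A:t6 B:t7
  8. max(3,7)=7c; end=63; A:t8 B:t7
  9. 4=4c; end=67; A:t8 B:t7

step 6: A=load:t6 B=compute:t5 [compute-bound]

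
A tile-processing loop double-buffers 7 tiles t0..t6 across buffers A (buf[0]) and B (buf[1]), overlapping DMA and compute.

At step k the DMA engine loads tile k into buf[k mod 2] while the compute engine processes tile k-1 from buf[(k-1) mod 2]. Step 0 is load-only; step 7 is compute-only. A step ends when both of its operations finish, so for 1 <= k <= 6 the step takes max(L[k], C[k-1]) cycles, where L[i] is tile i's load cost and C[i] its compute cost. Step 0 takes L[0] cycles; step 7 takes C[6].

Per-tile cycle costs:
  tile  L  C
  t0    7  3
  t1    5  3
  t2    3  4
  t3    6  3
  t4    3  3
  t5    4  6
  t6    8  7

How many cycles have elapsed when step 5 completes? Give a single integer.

k=0 load=t0/7c comp=- wait=7 total=7
k=1 load=t1/5c comp=t0/3c wait=5 total=12
k=2 load=t2/3c comp=t1/3c wait=3 total=15
k=3 load=t3/6c comp=t2/4c wait=6 total=21
k=4 load=t4/3c comp=t3/3c wait=3 total=24
k=5 load=t5/4c comp=t4/3c wait=4 total=28
k=6 load=t6/8c comp=t5/6c wait=8 total=36
k=7 load=- comp=t6/7c wait=7 total=43

end_cycle[5] = 28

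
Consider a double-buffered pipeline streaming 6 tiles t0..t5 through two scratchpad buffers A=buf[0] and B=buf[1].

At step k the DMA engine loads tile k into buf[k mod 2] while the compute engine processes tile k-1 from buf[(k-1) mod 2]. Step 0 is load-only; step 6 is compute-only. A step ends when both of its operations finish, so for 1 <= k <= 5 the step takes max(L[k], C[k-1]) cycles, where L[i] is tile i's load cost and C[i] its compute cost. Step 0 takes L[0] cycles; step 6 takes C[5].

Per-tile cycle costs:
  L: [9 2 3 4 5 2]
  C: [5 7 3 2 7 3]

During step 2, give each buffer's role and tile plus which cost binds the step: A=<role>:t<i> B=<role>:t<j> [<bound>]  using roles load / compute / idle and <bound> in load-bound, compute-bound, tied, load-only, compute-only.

step 2: A=load:t2 B=compute:t1 [compute-bound]

k=0 load=t0/9c comp=- wait=9 total=9
k=1 load=t1/2c comp=t0/5c wait=5 total=14
k=2 load=t2/3c comp=t1/7c wait=7 total=21
k=3 load=t3/4c comp=t2/3c wait=4 total=25
k=4 load=t4/5c comp=t3/2c wait=5 total=30
k=5 load=t5/2c comp=t4/7c wait=7 total=37
k=6 load=- comp=t5/3c wait=3 total=40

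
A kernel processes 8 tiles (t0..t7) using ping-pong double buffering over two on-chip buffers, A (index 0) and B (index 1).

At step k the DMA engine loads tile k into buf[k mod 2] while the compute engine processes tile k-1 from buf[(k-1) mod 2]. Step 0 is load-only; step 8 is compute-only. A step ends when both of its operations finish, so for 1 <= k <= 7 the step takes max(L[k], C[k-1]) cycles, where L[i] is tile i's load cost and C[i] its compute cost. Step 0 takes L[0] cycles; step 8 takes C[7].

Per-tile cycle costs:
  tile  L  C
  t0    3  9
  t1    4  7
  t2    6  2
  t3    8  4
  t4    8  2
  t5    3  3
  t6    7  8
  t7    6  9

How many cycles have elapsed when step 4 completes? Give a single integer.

  0. 3=3c; end=3; A:t0 B:-
  1. max(4,9)=9c; end=12; A:t0 B:t1
  2. max(6,7)=7c; end=19; A:t2 B:t1
  3. max(8,2)=8c; end=27; A:t2 B:t3
  4. max(8,4)=8c; end=35; A:t4 B:t3
  5. max(3,2)=3c; end=38; A:t4 B:t5
  6. max(7,3)=7c; end=45; A:t6 B:t5
  7. max(6,8)=8c; end=53; A:t6 B:t7
  8. 9=9c; end=62; A:t6 B:t7

end_cycle[4] = 35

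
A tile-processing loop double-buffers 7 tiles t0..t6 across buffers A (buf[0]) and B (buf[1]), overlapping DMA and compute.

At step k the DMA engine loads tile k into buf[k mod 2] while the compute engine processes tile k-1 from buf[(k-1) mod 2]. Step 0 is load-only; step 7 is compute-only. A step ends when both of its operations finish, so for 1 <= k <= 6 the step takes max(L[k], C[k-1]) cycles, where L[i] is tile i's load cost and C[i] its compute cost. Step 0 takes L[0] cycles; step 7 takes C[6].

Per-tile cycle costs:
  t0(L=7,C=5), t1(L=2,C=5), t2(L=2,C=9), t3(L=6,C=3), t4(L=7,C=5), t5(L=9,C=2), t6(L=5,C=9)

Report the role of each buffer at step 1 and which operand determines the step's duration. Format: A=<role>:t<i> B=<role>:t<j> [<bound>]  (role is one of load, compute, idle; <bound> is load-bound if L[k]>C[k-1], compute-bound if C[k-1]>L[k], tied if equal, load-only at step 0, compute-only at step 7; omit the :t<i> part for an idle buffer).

step 1: A=compute:t0 B=load:t1 [compute-bound]

  0. 7=7c; end=7; A:t0 B:-
  1. max(2,5)=5c; end=12; A:t0 B:t1
  2. max(2,5)=5c; end=17; A:t2 B:t1
  3. max(6,9)=9c; end=26; A:t2 B:t3
  4. max(7,3)=7c; end=33; A:t4 B:t3
  5. max(9,5)=9c; end=42; A:t4 B:t5
  6. max(5,2)=5c; end=47; A:t6 B:t5
  7. 9=9c; end=56; A:t6 B:t5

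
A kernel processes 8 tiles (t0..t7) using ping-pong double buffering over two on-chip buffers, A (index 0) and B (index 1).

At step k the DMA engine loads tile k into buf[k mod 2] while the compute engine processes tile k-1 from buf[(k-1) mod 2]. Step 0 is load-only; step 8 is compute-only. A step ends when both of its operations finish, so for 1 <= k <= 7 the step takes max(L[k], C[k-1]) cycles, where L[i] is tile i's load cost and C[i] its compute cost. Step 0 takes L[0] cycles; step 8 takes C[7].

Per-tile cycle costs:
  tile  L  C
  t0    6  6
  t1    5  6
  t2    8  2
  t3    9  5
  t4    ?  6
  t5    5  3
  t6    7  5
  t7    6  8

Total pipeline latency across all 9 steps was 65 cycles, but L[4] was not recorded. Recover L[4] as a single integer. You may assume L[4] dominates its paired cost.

step 0: dur = L[0]=6 = 6
step 1: dur = max(L[1]=5, C[0]=6) = 6
step 2: dur = max(L[2]=8, C[1]=6) = 8
step 3: dur = max(L[3]=9, C[2]=2) = 9
step 4: dur = max(L[4]=?, C[3]=5) = L[4]  (unknown; binding)
step 5: dur = max(L[5]=5, C[4]=6) = 6
step 6: dur = max(L[6]=7, C[5]=3) = 7
step 7: dur = max(L[7]=6, C[6]=5) = 6
step 8: dur = C[7]=8 = 8
sum of known step durations = 56
dur[4] = total - known = 65 - 56 = 9
L[4] is the binding max in step 4, so L[4] = dur[4] = 9

L[4] = 9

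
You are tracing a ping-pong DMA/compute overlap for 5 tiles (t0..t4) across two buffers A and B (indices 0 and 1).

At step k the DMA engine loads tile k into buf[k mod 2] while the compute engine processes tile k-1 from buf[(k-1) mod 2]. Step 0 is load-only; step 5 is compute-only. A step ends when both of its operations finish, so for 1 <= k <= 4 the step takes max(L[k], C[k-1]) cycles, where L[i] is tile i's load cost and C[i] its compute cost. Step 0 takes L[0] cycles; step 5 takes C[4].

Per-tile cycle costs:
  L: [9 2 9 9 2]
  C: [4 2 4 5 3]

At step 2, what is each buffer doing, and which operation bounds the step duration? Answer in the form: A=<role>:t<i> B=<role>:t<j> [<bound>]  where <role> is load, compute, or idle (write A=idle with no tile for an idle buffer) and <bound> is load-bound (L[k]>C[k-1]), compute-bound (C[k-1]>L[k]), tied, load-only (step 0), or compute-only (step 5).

step 2: A=load:t2 B=compute:t1 [load-bound]

[0] DMA t0→A (9c) ∥ CU idle ⇒ 9c, clock 9
[1] DMA t1→B (2c) ∥ CU A:t0 (4c) ⇒ 4c, clock 13
[2] DMA t2→A (9c) ∥ CU B:t1 (2c) ⇒ 9c, clock 22
[3] DMA t3→B (9c) ∥ CU A:t2 (4c) ⇒ 9c, clock 31
[4] DMA t4→A (2c) ∥ CU B:t3 (5c) ⇒ 5c, clock 36
[5] DMA idle ∥ CU A:t4 (3c) ⇒ 3c, clock 39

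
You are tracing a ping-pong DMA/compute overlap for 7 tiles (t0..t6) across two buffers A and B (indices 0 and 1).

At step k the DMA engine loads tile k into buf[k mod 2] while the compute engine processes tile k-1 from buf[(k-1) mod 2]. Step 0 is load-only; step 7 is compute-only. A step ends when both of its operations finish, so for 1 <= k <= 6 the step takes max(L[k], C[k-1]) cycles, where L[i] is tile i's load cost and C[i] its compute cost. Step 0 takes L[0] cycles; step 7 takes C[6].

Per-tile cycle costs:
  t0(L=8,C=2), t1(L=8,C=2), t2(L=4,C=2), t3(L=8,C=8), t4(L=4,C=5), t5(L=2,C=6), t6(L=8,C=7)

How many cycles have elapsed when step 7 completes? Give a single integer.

end_cycle[7] = 56

  0. 8=8c; end=8; A:t0 B:-
  1. max(8,2)=8c; end=16; A:t0 B:t1
  2. max(4,2)=4c; end=20; A:t2 B:t1
  3. max(8,2)=8c; end=28; A:t2 B:t3
  4. max(4,8)=8c; end=36; A:t4 B:t3
  5. max(2,5)=5c; end=41; A:t4 B:t5
  6. max(8,6)=8c; end=49; A:t6 B:t5
  7. 7=7c; end=56; A:t6 B:t5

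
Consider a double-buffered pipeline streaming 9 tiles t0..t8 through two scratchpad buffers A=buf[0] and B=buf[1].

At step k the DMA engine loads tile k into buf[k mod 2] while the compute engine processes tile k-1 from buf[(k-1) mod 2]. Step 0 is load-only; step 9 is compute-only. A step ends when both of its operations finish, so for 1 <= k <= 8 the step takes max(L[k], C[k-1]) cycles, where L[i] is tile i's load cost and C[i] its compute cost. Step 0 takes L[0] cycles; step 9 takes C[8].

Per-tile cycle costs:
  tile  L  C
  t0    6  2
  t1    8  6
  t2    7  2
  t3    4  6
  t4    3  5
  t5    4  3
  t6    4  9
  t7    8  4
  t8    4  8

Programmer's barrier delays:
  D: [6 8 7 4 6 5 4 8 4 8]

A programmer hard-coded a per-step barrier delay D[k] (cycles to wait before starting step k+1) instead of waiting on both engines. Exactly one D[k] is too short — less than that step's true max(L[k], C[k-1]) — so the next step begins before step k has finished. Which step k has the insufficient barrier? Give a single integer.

step 0: need L[0]=6 = 6; D[0]=6 ok
step 1: need max(L[1]=8,C[0]=2) = 8; D[1]=8 ok
step 2: need max(L[2]=7,C[1]=6) = 7; D[2]=7 ok
step 3: need max(L[3]=4,C[2]=2) = 4; D[3]=4 ok
step 4: need max(L[4]=3,C[3]=6) = 6; D[4]=6 ok
step 5: need max(L[5]=4,C[4]=5) = 5; D[5]=5 ok
step 6: need max(L[6]=4,C[5]=3) = 4; D[6]=4 ok
step 7: need max(L[7]=8,C[6]=9) = 9; D[7]=8 SHORT
step 8: need max(L[8]=4,C[7]=4) = 4; D[8]=4 ok
step 9: need C[8]=8 = 8; D[9]=8 ok

hazard at step 7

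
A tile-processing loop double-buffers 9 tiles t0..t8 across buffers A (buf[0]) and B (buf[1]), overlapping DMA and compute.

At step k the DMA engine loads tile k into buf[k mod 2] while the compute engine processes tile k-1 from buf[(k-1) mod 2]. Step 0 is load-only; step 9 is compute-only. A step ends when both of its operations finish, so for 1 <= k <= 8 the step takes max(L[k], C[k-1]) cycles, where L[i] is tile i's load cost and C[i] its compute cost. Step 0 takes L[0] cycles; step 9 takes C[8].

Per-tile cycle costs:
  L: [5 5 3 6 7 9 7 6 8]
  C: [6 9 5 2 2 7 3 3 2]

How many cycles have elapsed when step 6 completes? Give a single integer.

[0] DMA t0→A (5c) ∥ CU idle ⇒ 5c, clock 5
[1] DMA t1→B (5c) ∥ CU A:t0 (6c) ⇒ 6c, clock 11
[2] DMA t2→A (3c) ∥ CU B:t1 (9c) ⇒ 9c, clock 20
[3] DMA t3→B (6c) ∥ CU A:t2 (5c) ⇒ 6c, clock 26
[4] DMA t4→A (7c) ∥ CU B:t3 (2c) ⇒ 7c, clock 33
[5] DMA t5→B (9c) ∥ CU A:t4 (2c) ⇒ 9c, clock 42
[6] DMA t6→A (7c) ∥ CU B:t5 (7c) ⇒ 7c, clock 49
[7] DMA t7→B (6c) ∥ CU A:t6 (3c) ⇒ 6c, clock 55
[8] DMA t8→A (8c) ∥ CU B:t7 (3c) ⇒ 8c, clock 63
[9] DMA idle ∥ CU A:t8 (2c) ⇒ 2c, clock 65

end_cycle[6] = 49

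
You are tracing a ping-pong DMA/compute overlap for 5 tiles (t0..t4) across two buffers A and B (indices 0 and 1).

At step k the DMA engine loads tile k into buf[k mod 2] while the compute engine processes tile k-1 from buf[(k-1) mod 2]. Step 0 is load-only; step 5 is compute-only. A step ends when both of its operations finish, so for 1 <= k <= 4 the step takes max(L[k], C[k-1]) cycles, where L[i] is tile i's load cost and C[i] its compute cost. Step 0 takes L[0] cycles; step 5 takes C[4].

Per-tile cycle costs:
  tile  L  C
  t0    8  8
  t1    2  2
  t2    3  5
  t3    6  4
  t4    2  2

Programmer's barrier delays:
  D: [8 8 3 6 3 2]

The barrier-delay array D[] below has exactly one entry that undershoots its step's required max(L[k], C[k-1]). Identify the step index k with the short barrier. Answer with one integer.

hazard at step 4

[0] required=L[0]=8=8 vs D=8 ok
[1] required=max(L[1]=2,C[0]=8)=8 vs D=8 ok
[2] required=max(L[2]=3,C[1]=2)=3 vs D=3 ok
[3] required=max(L[3]=6,C[2]=5)=6 vs D=6 ok
[4] required=max(L[4]=2,C[3]=4)=4 vs D=3 SHORT
[5] required=C[4]=2=2 vs D=2 ok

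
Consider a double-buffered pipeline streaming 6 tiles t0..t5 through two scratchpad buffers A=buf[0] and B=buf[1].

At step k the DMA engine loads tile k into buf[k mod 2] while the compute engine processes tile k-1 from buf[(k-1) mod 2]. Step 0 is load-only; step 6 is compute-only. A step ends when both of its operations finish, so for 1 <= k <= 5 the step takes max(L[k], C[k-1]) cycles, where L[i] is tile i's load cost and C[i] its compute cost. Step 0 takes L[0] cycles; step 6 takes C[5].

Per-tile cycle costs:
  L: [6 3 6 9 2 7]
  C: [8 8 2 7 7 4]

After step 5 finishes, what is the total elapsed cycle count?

  0. 6=6c; end=6; A:t0 B:-
  1. max(3,8)=8c; end=14; A:t0 B:t1
  2. max(6,8)=8c; end=22; A:t2 B:t1
  3. max(9,2)=9c; end=31; A:t2 B:t3
  4. max(2,7)=7c; end=38; A:t4 B:t3
  5. max(7,7)=7c; end=45; A:t4 B:t5
  6. 4=4c; end=49; A:t4 B:t5

end_cycle[5] = 45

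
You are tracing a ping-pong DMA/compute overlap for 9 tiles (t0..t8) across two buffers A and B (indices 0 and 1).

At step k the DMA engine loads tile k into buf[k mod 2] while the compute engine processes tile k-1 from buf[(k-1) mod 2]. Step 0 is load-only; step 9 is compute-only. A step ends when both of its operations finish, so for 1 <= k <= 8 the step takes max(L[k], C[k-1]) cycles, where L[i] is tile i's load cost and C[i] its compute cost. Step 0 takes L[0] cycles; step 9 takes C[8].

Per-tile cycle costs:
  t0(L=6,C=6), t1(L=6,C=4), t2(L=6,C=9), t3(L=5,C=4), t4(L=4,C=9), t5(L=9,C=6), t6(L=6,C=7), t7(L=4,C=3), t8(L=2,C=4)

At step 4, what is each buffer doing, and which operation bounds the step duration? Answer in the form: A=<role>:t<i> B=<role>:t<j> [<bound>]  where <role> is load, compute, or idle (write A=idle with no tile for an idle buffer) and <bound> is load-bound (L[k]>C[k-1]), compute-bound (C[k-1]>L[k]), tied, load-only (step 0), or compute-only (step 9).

  0. 6=6c; end=6; A:t0 B:-
  1. max(6,6)=6c; end=12; A:t0 B:t1
  2. max(6,4)=6c; end=18; A:t2 B:t1
  3. max(5,9)=9c; end=27; A:t2 B:t3
  4. max(4,4)=4c; end=31; A:t4 B:t3
  5. max(9,9)=9c; end=40; A:t4 B:t5
  6. max(6,6)=6c; end=46; A:t6 B:t5
  7. max(4,7)=7c; end=53; A:t6 B:t7
  8. max(2,3)=3c; end=56; A:t8 B:t7
  9. 4=4c; end=60; A:t8 B:t7

step 4: A=load:t4 B=compute:t3 [tied]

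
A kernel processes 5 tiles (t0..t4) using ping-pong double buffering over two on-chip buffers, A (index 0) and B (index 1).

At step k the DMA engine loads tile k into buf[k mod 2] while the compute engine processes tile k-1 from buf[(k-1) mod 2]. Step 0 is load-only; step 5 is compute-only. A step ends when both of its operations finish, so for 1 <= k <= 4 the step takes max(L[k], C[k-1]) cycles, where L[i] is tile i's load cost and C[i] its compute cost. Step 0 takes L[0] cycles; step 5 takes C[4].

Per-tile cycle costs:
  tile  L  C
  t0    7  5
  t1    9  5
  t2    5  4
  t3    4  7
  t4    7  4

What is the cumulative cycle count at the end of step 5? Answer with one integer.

[0] DMA t0→A (7c) ∥ CU idle ⇒ 7c, clock 7
[1] DMA t1→B (9c) ∥ CU A:t0 (5c) ⇒ 9c, clock 16
[2] DMA t2→A (5c) ∥ CU B:t1 (5c) ⇒ 5c, clock 21
[3] DMA t3→B (4c) ∥ CU A:t2 (4c) ⇒ 4c, clock 25
[4] DMA t4→A (7c) ∥ CU B:t3 (7c) ⇒ 7c, clock 32
[5] DMA idle ∥ CU A:t4 (4c) ⇒ 4c, clock 36

end_cycle[5] = 36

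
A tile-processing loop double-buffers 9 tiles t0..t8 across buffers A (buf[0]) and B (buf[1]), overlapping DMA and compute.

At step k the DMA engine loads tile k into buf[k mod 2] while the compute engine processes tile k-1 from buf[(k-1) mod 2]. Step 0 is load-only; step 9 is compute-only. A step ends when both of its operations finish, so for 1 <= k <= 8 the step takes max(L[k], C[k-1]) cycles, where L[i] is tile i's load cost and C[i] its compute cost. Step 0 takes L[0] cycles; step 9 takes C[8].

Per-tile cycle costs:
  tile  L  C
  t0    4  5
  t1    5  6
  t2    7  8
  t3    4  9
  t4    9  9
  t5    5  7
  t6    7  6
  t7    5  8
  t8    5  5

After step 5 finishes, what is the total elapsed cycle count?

end_cycle[5] = 42

k=0 load=t0/4c comp=- wait=4 total=4
k=1 load=t1/5c comp=t0/5c wait=5 total=9
k=2 load=t2/7c comp=t1/6c wait=7 total=16
k=3 load=t3/4c comp=t2/8c wait=8 total=24
k=4 load=t4/9c comp=t3/9c wait=9 total=33
k=5 load=t5/5c comp=t4/9c wait=9 total=42
k=6 load=t6/7c comp=t5/7c wait=7 total=49
k=7 load=t7/5c comp=t6/6c wait=6 total=55
k=8 load=t8/5c comp=t7/8c wait=8 total=63
k=9 load=- comp=t8/5c wait=5 total=68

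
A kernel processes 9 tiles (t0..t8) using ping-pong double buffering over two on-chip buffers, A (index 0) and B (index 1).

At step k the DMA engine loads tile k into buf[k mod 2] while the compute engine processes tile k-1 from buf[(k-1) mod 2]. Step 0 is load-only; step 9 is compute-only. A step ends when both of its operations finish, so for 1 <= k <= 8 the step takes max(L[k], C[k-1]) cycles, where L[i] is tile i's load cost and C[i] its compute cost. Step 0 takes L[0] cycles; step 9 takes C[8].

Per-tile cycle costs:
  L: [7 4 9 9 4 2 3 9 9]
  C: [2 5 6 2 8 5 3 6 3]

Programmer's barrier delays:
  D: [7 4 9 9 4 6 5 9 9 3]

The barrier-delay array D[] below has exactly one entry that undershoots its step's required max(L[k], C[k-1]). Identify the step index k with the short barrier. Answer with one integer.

hazard at step 5

step 0: need L[0]=7 = 7; D[0]=7 ok
step 1: need max(L[1]=4,C[0]=2) = 4; D[1]=4 ok
step 2: need max(L[2]=9,C[1]=5) = 9; D[2]=9 ok
step 3: need max(L[3]=9,C[2]=6) = 9; D[3]=9 ok
step 4: need max(L[4]=4,C[3]=2) = 4; D[4]=4 ok
step 5: need max(L[5]=2,C[4]=8) = 8; D[5]=6 SHORT
step 6: need max(L[6]=3,C[5]=5) = 5; D[6]=5 ok
step 7: need max(L[7]=9,C[6]=3) = 9; D[7]=9 ok
step 8: need max(L[8]=9,C[7]=6) = 9; D[8]=9 ok
step 9: need C[8]=3 = 3; D[9]=3 ok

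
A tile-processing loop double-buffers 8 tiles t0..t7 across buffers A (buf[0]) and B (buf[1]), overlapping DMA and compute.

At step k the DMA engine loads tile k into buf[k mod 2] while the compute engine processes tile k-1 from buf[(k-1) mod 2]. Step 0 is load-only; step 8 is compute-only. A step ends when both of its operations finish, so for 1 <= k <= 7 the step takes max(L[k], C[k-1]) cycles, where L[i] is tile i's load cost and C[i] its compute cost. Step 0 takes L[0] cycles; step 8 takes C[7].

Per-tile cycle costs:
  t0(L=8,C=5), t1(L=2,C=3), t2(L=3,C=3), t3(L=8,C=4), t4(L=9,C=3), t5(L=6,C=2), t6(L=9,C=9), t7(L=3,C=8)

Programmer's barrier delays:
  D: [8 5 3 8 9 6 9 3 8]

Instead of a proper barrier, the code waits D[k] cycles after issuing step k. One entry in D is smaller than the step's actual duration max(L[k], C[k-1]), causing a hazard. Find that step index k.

step 0: need L[0]=8 = 8; D[0]=8 ok
step 1: need max(L[1]=2,C[0]=5) = 5; D[1]=5 ok
step 2: need max(L[2]=3,C[1]=3) = 3; D[2]=3 ok
step 3: need max(L[3]=8,C[2]=3) = 8; D[3]=8 ok
step 4: need max(L[4]=9,C[3]=4) = 9; D[4]=9 ok
step 5: need max(L[5]=6,C[4]=3) = 6; D[5]=6 ok
step 6: need max(L[6]=9,C[5]=2) = 9; D[6]=9 ok
step 7: need max(L[7]=3,C[6]=9) = 9; D[7]=3 SHORT
step 8: need C[7]=8 = 8; D[8]=8 ok

hazard at step 7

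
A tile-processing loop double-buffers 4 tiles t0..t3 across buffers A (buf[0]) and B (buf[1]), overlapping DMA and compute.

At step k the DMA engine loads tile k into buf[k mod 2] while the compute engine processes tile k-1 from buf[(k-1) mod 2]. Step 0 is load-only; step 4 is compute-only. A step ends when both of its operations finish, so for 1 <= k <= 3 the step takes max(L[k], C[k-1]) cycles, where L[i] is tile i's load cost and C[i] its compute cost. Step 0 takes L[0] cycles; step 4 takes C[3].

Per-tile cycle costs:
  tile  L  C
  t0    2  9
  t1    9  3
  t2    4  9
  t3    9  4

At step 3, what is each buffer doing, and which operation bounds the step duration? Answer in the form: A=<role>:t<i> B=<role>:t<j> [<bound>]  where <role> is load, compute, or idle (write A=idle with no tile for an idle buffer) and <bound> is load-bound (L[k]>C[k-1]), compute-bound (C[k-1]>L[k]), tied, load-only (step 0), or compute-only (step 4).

step 3: A=compute:t2 B=load:t3 [tied]

  0. 2=2c; end=2; A:t0 B:-
  1. max(9,9)=9c; end=11; A:t0 B:t1
  2. max(4,3)=4c; end=15; A:t2 B:t1
  3. max(9,9)=9c; end=24; A:t2 B:t3
  4. 4=4c; end=28; A:t2 B:t3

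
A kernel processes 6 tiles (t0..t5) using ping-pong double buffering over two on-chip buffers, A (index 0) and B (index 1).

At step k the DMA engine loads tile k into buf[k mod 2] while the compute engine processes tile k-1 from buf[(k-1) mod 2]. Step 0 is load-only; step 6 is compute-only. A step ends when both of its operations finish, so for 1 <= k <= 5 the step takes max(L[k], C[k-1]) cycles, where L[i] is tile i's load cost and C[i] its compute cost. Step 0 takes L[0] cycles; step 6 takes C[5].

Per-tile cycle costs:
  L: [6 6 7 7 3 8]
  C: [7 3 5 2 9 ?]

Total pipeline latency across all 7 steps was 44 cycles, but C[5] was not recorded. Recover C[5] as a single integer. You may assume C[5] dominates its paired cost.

step 0 → dur = L[0]=6 = 6
step 1 → dur = max(L[1]=6, C[0]=7) = 7
step 2 → dur = max(L[2]=7, C[1]=3) = 7
step 3 → dur = max(L[3]=7, C[2]=5) = 7
step 4 → dur = max(L[4]=3, C[3]=2) = 3
step 5 → dur = max(L[5]=8, C[4]=9) = 9
step 6 → dur = C[5]=? = C[5]  (unknown; binding)
sum of known step durations = 39
dur[6] = total - known = 44 - 39 = 5
C[5] is the binding max in step 6, so C[5] = dur[6] = 5

C[5] = 5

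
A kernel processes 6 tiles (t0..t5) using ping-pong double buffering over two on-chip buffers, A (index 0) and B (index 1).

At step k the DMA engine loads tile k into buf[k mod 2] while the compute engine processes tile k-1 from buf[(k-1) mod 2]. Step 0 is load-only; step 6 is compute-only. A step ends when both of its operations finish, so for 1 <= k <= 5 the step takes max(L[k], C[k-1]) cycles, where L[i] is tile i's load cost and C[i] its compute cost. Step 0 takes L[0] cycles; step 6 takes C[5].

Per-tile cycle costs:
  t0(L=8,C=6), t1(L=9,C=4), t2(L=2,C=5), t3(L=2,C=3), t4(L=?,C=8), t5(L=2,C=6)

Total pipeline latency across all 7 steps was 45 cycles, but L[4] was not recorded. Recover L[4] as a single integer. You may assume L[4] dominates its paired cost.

step 0 = dur = L[0]=8 = 8
step 1 = dur = max(L[1]=9, C[0]=6) = 9
step 2 = dur = max(L[2]=2, C[1]=4) = 4
step 3 = dur = max(L[3]=2, C[2]=5) = 5
step 4 = dur = max(L[4]=?, C[3]=3) = L[4]  (unknown; binding)
step 5 = dur = max(L[5]=2, C[4]=8) = 8
step 6 = dur = C[5]=6 = 6
sum of known step durations = 40
dur[4] = total - known = 45 - 40 = 5
L[4] is the binding max in step 4, so L[4] = dur[4] = 5

L[4] = 5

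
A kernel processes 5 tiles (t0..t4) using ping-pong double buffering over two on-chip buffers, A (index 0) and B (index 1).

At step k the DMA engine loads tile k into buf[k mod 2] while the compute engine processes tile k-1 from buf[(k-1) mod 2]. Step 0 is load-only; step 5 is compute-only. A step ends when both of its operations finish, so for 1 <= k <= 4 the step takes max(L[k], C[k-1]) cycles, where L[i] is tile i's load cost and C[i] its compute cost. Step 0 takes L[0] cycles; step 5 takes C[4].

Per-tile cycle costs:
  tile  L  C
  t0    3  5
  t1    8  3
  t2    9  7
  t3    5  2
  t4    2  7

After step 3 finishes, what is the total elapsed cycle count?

end_cycle[3] = 27

  0. 3=3c; end=3; A:t0 B:-
  1. max(8,5)=8c; end=11; A:t0 B:t1
  2. max(9,3)=9c; end=20; A:t2 B:t1
  3. max(5,7)=7c; end=27; A:t2 B:t3
  4. max(2,2)=2c; end=29; A:t4 B:t3
  5. 7=7c; end=36; A:t4 B:t3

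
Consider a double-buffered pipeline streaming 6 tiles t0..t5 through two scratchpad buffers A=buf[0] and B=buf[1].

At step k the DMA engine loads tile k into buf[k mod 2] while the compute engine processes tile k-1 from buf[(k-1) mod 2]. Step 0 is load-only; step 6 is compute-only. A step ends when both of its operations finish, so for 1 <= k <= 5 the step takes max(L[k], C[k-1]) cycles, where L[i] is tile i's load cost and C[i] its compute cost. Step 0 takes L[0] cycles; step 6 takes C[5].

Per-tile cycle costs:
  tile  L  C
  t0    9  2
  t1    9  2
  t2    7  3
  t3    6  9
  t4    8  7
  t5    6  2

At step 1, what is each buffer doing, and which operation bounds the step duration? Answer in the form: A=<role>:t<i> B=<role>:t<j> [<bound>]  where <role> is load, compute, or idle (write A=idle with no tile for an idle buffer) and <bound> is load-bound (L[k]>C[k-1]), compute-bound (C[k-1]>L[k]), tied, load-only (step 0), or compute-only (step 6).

  0. 9=9c; end=9; A:t0 B:-
  1. max(9,2)=9c; end=18; A:t0 B:t1
  2. max(7,2)=7c; end=25; A:t2 B:t1
  3. max(6,3)=6c; end=31; A:t2 B:t3
  4. max(8,9)=9c; end=40; A:t4 B:t3
  5. max(6,7)=7c; end=47; A:t4 B:t5
  6. 2=2c; end=49; A:t4 B:t5

step 1: A=compute:t0 B=load:t1 [load-bound]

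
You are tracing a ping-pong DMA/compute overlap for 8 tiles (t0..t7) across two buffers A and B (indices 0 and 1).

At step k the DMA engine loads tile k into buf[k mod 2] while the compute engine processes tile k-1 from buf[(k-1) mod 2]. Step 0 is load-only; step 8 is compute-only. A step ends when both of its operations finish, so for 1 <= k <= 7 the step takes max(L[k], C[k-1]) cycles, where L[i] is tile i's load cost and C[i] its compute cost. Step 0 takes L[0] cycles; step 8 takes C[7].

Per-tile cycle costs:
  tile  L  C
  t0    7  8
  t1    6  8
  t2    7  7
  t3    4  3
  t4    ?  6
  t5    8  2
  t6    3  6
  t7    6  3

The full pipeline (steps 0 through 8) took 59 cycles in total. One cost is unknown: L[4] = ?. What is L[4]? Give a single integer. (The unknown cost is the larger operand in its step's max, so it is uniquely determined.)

L[4] = 9

step 0: dur = L[0]=7 = 7
step 1: dur = max(L[1]=6, C[0]=8) = 8
step 2: dur = max(L[2]=7, C[1]=8) = 8
step 3: dur = max(L[3]=4, C[2]=7) = 7
step 4: dur = max(L[4]=?, C[3]=3) = L[4]  (unknown; binding)
step 5: dur = max(L[5]=8, C[4]=6) = 8
step 6: dur = max(L[6]=3, C[5]=2) = 3
step 7: dur = max(L[7]=6, C[6]=6) = 6
step 8: dur = C[7]=3 = 3
sum of known step durations = 50
dur[4] = total - known = 59 - 50 = 9
L[4] is the binding max in step 4, so L[4] = dur[4] = 9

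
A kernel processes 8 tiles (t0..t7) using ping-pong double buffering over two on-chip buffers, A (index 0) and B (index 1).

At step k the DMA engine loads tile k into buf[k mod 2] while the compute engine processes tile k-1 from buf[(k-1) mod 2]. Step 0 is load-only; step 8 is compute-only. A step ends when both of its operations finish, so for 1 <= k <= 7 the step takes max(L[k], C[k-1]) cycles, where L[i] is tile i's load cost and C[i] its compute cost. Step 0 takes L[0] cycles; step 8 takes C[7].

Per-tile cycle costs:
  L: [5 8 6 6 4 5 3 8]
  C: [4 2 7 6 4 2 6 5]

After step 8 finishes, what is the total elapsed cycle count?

end_cycle[8] = 53

[0] DMA t0→A (5c) ∥ CU idle ⇒ 5c, clock 5
[1] DMA t1→B (8c) ∥ CU A:t0 (4c) ⇒ 8c, clock 13
[2] DMA t2→A (6c) ∥ CU B:t1 (2c) ⇒ 6c, clock 19
[3] DMA t3→B (6c) ∥ CU A:t2 (7c) ⇒ 7c, clock 26
[4] DMA t4→A (4c) ∥ CU B:t3 (6c) ⇒ 6c, clock 32
[5] DMA t5→B (5c) ∥ CU A:t4 (4c) ⇒ 5c, clock 37
[6] DMA t6→A (3c) ∥ CU B:t5 (2c) ⇒ 3c, clock 40
[7] DMA t7→B (8c) ∥ CU A:t6 (6c) ⇒ 8c, clock 48
[8] DMA idle ∥ CU B:t7 (5c) ⇒ 5c, clock 53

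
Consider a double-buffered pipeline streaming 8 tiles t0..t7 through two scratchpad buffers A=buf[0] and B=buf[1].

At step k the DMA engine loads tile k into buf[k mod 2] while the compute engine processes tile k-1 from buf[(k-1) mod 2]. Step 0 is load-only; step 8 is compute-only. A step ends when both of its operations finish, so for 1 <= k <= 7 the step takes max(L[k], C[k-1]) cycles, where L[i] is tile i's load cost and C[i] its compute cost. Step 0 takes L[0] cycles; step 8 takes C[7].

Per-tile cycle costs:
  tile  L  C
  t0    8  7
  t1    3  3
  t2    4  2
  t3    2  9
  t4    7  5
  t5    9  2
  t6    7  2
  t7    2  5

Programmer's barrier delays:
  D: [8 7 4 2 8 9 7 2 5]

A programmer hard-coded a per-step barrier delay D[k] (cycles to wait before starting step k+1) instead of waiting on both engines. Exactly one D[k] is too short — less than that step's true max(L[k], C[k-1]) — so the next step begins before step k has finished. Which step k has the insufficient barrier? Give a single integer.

k=0 barrier L[0]=8→8c, D[0]=8 ok
k=1 barrier max(L[1]=3,C[0]=7)→7c, D[1]=7 ok
k=2 barrier max(L[2]=4,C[1]=3)→4c, D[2]=4 ok
k=3 barrier max(L[3]=2,C[2]=2)→2c, D[3]=2 ok
k=4 barrier max(L[4]=7,C[3]=9)→9c, D[4]=8 SHORT
k=5 barrier max(L[5]=9,C[4]=5)→9c, D[5]=9 ok
k=6 barrier max(L[6]=7,C[5]=2)→7c, D[6]=7 ok
k=7 barrier max(L[7]=2,C[6]=2)→2c, D[7]=2 ok
k=8 barrier C[7]=5→5c, D[8]=5 ok

hazard at step 4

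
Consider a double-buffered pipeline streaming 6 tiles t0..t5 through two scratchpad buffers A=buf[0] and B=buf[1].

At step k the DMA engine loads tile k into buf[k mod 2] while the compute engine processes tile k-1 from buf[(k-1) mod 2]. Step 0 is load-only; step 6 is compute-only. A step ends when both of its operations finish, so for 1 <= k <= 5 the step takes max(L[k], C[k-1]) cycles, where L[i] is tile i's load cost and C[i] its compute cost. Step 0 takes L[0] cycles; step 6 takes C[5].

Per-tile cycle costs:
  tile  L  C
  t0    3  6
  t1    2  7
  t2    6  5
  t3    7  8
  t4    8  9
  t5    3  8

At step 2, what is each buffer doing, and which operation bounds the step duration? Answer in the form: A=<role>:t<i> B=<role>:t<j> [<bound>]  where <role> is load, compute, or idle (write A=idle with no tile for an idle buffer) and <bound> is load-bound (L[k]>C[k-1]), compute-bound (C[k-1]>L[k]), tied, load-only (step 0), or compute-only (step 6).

k=0 load=t0/3c comp=- wait=3 total=3
k=1 load=t1/2c comp=t0/6c wait=6 total=9
k=2 load=t2/6c comp=t1/7c wait=7 total=16
k=3 load=t3/7c comp=t2/5c wait=7 total=23
k=4 load=t4/8c comp=t3/8c wait=8 total=31
k=5 load=t5/3c comp=t4/9c wait=9 total=40
k=6 load=- comp=t5/8c wait=8 total=48

step 2: A=load:t2 B=compute:t1 [compute-bound]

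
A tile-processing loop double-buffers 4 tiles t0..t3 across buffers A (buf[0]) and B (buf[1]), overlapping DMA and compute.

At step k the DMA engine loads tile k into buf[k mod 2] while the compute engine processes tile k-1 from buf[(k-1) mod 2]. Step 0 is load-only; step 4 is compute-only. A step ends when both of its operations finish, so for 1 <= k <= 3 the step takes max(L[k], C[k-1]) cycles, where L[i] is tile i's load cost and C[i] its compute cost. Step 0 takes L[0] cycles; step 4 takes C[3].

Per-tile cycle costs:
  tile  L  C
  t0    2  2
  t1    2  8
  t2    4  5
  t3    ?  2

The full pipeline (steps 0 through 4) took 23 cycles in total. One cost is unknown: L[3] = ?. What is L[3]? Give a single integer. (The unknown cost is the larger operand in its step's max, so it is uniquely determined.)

step 0: dur = L[0]=2 = 2
step 1: dur = max(L[1]=2, C[0]=2) = 2
step 2: dur = max(L[2]=4, C[1]=8) = 8
step 3: dur = max(L[3]=?, C[2]=5) = L[3]  (unknown; binding)
step 4: dur = C[3]=2 = 2
sum of known step durations = 14
dur[3] = total - known = 23 - 14 = 9
L[3] is the binding max in step 3, so L[3] = dur[3] = 9

L[3] = 9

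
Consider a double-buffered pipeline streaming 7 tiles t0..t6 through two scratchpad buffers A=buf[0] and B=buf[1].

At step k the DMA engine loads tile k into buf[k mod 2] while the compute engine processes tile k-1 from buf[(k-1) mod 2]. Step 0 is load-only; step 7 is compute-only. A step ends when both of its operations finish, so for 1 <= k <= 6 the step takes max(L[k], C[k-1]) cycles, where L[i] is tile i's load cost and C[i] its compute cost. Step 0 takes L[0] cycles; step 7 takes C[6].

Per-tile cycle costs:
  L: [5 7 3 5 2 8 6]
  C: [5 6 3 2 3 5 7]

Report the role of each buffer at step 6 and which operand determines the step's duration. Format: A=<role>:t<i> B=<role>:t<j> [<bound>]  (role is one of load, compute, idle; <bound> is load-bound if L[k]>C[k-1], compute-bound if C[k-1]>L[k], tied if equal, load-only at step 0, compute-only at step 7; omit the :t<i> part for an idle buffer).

step 6: A=load:t6 B=compute:t5 [load-bound]

[0] DMA t0→A (5c) ∥ CU idle ⇒ 5c, clock 5
[1] DMA t1→B (7c) ∥ CU A:t0 (5c) ⇒ 7c, clock 12
[2] DMA t2→A (3c) ∥ CU B:t1 (6c) ⇒ 6c, clock 18
[3] DMA t3→B (5c) ∥ CU A:t2 (3c) ⇒ 5c, clock 23
[4] DMA t4→A (2c) ∥ CU B:t3 (2c) ⇒ 2c, clock 25
[5] DMA t5→B (8c) ∥ CU A:t4 (3c) ⇒ 8c, clock 33
[6] DMA t6→A (6c) ∥ CU B:t5 (5c) ⇒ 6c, clock 39
[7] DMA idle ∥ CU A:t6 (7c) ⇒ 7c, clock 46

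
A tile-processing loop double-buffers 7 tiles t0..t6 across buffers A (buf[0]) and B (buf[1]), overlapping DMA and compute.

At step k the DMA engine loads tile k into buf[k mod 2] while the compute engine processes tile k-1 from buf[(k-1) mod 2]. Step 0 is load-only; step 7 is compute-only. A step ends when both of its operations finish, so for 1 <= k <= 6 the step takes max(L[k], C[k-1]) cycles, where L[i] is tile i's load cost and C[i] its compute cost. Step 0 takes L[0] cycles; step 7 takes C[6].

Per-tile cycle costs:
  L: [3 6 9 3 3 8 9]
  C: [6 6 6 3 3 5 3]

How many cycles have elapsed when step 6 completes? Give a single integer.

step 0: L[0]=3 → dur=3, Σ=3 | A=load:t0 B=idle [load-only]
step 1: L[1]=6 C[0]=6 → dur=6, Σ=9 | A=compute:t0 B=load:t1 [tied]
step 2: L[2]=9 C[1]=6 → dur=9, Σ=18 | A=load:t2 B=compute:t1 [load-bound]
step 3: L[3]=3 C[2]=6 → dur=6, Σ=24 | A=compute:t2 B=load:t3 [compute-bound]
step 4: L[4]=3 C[3]=3 → dur=3, Σ=27 | A=load:t4 B=compute:t3 [tied]
step 5: L[5]=8 C[4]=3 → dur=8, Σ=35 | A=compute:t4 B=load:t5 [load-bound]
step 6: L[6]=9 C[5]=5 → dur=9, Σ=44 | A=load:t6 B=compute:t5 [load-bound]
step 7: C[6]=3 → dur=3, Σ=47 | A=compute:t6 B=idle [compute-only]

end_cycle[6] = 44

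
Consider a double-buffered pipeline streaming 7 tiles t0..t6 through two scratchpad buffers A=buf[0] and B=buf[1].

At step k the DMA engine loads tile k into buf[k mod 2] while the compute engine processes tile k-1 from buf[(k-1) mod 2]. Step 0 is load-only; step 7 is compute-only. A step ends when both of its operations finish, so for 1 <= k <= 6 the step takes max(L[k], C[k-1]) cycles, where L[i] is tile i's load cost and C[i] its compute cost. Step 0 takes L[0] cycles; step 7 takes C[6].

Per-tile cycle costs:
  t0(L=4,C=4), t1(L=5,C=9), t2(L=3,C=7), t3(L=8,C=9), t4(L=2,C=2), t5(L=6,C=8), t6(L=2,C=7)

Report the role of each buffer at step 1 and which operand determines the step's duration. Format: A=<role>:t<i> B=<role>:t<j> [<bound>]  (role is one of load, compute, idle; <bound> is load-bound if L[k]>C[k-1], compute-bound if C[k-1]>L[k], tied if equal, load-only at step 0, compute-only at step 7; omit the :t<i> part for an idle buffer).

  0. 4=4c; end=4; A:t0 B:-
  1. max(5,4)=5c; end=9; A:t0 B:t1
  2. max(3,9)=9c; end=18; A:t2 B:t1
  3. max(8,7)=8c; end=26; A:t2 B:t3
  4. max(2,9)=9c; end=35; A:t4 B:t3
  5. max(6,2)=6c; end=41; A:t4 B:t5
  6. max(2,8)=8c; end=49; A:t6 B:t5
  7. 7=7c; end=56; A:t6 B:t5

step 1: A=compute:t0 B=load:t1 [load-bound]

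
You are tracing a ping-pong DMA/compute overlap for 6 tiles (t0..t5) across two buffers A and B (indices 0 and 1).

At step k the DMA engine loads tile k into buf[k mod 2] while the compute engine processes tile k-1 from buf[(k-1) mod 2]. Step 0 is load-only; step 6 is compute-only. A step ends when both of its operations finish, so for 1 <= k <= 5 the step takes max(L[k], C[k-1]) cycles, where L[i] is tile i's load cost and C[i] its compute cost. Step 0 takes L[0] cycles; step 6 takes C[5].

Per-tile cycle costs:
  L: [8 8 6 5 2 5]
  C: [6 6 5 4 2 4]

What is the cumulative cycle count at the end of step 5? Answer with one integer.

end_cycle[5] = 36

  0. 8=8c; end=8; A:t0 B:-
  1. max(8,6)=8c; end=16; A:t0 B:t1
  2. max(6,6)=6c; end=22; A:t2 B:t1
  3. max(5,5)=5c; end=27; A:t2 B:t3
  4. max(2,4)=4c; end=31; A:t4 B:t3
  5. max(5,2)=5c; end=36; A:t4 B:t5
  6. 4=4c; end=40; A:t4 B:t5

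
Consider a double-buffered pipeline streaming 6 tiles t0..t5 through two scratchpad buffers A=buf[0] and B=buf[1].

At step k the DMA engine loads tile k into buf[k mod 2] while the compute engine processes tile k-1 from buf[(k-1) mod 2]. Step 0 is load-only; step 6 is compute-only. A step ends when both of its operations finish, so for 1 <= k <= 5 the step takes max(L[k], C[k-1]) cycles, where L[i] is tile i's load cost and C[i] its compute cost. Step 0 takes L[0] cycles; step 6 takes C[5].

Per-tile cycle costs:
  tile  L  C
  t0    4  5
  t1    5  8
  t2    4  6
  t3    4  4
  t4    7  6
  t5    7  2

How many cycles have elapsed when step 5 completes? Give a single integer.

end_cycle[5] = 37

step 0: L[0]=4 → dur=4, Σ=4 | A=load:t0 B=idle [load-only]
step 1: L[1]=5 C[0]=5 → dur=5, Σ=9 | A=compute:t0 B=load:t1 [tied]
step 2: L[2]=4 C[1]=8 → dur=8, Σ=17 | A=load:t2 B=compute:t1 [compute-bound]
step 3: L[3]=4 C[2]=6 → dur=6, Σ=23 | A=compute:t2 B=load:t3 [compute-bound]
step 4: L[4]=7 C[3]=4 → dur=7, Σ=30 | A=load:t4 B=compute:t3 [load-bound]
step 5: L[5]=7 C[4]=6 → dur=7, Σ=37 | A=compute:t4 B=load:t5 [load-bound]
step 6: C[5]=2 → dur=2, Σ=39 | A=idle B=compute:t5 [compute-only]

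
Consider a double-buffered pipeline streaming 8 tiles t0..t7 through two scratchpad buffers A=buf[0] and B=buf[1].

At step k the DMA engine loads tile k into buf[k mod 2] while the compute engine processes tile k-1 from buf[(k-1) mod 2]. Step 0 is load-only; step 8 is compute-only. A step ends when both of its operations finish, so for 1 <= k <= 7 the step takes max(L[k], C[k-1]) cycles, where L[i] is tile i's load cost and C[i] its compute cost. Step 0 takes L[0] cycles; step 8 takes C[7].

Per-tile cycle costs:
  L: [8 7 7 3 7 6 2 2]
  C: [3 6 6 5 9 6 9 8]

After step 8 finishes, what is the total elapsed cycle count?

[0] DMA t0→A (8c) ∥ CU idle ⇒ 8c, clock 8
[1] DMA t1→B (7c) ∥ CU A:t0 (3c) ⇒ 7c, clock 15
[2] DMA t2→A (7c) ∥ CU B:t1 (6c) ⇒ 7c, clock 22
[3] DMA t3→B (3c) ∥ CU A:t2 (6c) ⇒ 6c, clock 28
[4] DMA t4→A (7c) ∥ CU B:t3 (5c) ⇒ 7c, clock 35
[5] DMA t5→B (6c) ∥ CU A:t4 (9c) ⇒ 9c, clock 44
[6] DMA t6→A (2c) ∥ CU B:t5 (6c) ⇒ 6c, clock 50
[7] DMA t7→B (2c) ∥ CU A:t6 (9c) ⇒ 9c, clock 59
[8] DMA idle ∥ CU B:t7 (8c) ⇒ 8c, clock 67

end_cycle[8] = 67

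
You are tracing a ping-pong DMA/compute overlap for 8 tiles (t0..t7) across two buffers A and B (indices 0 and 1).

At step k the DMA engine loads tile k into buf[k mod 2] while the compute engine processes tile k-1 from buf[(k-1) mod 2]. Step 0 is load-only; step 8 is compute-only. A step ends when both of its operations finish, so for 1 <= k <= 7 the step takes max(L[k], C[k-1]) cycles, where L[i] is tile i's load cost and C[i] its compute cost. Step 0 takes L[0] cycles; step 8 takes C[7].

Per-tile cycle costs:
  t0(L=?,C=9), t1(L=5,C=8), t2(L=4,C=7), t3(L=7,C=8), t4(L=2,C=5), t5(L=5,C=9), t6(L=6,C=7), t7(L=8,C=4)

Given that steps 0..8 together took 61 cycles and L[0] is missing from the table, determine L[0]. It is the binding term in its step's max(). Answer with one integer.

L[0] = 3

step 0 | dur = L[0]=? = L[0]  (unknown; binding)
step 1 | dur = max(L[1]=5, C[0]=9) = 9
step 2 | dur = max(L[2]=4, C[1]=8) = 8
step 3 | dur = max(L[3]=7, C[2]=7) = 7
step 4 | dur = max(L[4]=2, C[3]=8) = 8
step 5 | dur = max(L[5]=5, C[4]=5) = 5
step 6 | dur = max(L[6]=6, C[5]=9) = 9
step 7 | dur = max(L[7]=8, C[6]=7) = 8
step 8 | dur = C[7]=4 = 4
sum of known step durations = 58
dur[0] = total - known = 61 - 58 = 3
L[0] is the binding max in step 0, so L[0] = dur[0] = 3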